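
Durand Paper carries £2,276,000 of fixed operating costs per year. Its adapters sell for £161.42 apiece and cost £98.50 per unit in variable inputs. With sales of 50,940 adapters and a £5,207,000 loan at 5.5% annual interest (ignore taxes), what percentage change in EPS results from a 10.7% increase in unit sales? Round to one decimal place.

Total contribution margin = 50,940 × £62.92 = £3,205,144.80.
Operating income = contribution − fixed costs = £3,205,144.80 − £2,276,000 = £929,144.80.
After interest of £286,385.00, pre-tax earnings = £642,759.80.
DCL = total CM / (EBIT − I) = £3,205,144.80 / £642,759.80 = 4.9865.
%ΔEPS = DCL × %ΔSales = 4.9865 × +10.7% = +53.4%.

+53.4%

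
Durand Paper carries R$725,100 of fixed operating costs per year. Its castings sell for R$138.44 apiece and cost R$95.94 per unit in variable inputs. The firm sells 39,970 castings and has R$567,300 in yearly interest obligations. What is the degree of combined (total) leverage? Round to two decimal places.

4.18

At 39,970 units, contribution = 39,970 × R$42.50 = R$1,698,725.00.
Operating income = contribution − fixed costs = R$1,698,725.00 − R$725,100 = R$973,625.00. Interest = R$567,300.00, so EBIT − I = R$406,325.00.
Degree of total leverage = total CM / (EBIT − interest) = R$1,698,725.00 / R$406,325.00 = 4.1807.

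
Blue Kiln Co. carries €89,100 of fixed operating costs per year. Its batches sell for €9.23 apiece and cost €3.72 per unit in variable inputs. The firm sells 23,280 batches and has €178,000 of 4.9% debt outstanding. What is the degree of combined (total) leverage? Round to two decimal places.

At 23,280 units, contribution = 23,280 × €5.51 = €128,272.80.
Subtracting fixed costs: EBIT = €128,272.80 − €89,100 = €39,172.80. Interest = €8,722.00.
DOL = €128,272.80 ÷ €39,172.80 = 3.2745; DFL = €39,172.80 ÷ €30,450.80 = 1.2864.
DCL = DOL × DFL = 3.2745 × 1.2864 = 4.2123.

4.21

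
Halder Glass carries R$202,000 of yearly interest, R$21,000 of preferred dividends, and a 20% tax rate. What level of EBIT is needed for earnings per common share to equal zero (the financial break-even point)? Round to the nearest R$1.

Preferred dividends are paid after tax, so their pre-tax equivalent is R$21,000 ÷ (1 − 0.20) = R$26,250.00.
Financial break-even EBIT = interest + D_p ÷ (1 − t) = R$202,000 + R$26,250.00 = R$228,250.00.

R$228,250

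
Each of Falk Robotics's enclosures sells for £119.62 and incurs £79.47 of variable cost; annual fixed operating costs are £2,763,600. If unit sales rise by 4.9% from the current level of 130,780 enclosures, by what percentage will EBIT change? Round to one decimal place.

At 130,780 units, contribution = 130,780 × £40.15 = £5,250,817.00.
Subtracting fixed costs: EBIT = £5,250,817.00 − £2,763,600 = £2,487,217.00.
So DOL = total CM / EBIT = £5,250,817.00 / £2,487,217.00 = 2.1111.
So EBIT moves 2.1111 × (+4.9%) = +10.3%.

+10.3%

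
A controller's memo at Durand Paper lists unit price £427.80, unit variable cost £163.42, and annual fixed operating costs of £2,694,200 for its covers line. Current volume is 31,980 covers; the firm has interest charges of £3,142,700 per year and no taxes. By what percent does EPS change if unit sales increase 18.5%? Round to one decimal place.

+59.7%

Contribution at this volume is 31,980 × £264.38 = £8,454,872.40.
EBIT = £8,454,872.40 − £2,694,200 = £5,760,672.40.
After interest of £3,142,700.00, pre-tax earnings = £2,617,972.40.
DCL = total CM / (EBIT − I) = £8,454,872.40 / £2,617,972.40 = 3.2295.
EPS therefore changes by 3.2295 × (+18.5%) = +59.7%.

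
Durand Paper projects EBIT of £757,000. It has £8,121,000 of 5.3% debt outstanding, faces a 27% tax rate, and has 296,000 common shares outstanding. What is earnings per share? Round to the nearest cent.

Interest = £430,413.00, so EBT = £757,000 − £430,413.00 = £326,587.00.
After tax at 27%: net income = £326,587.00 × 0.73 = £238,408.51.
Per share: £238,408.51 / 296,000 shares = £0.81.

£0.81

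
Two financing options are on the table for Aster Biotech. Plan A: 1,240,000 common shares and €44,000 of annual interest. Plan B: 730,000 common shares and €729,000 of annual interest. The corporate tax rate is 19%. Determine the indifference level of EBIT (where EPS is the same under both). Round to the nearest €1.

At indifference, (EBIT − 44,000)(1 − t)/1,240,000 = (EBIT − 729,000)(1 − t)/730,000.
The (1 − t) factor cancels: (EBIT − 44,000) × 730,000 = (EBIT − 729,000) × 1,240,000.
Solving, EBIT = (729,000·1,240,000 − 44,000·730,000) / (1,240,000 − 730,000) = 871,840,000,000 / 510,000 = 1,709,490.20.

€1,709,490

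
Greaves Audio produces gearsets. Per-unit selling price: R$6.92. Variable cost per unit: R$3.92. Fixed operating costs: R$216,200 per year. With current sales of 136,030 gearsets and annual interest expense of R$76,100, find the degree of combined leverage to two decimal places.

Contribution at this volume is 136,030 × R$3.00 = R$408,090.00.
EBIT = R$408,090.00 − R$216,200 = R$191,890.00. Interest = R$76,100.00, so EBIT − I = R$115,790.00.
DCL = contribution ÷ (EBIT − I) = R$408,090.00 ÷ R$115,790.00 = 3.5244.

3.52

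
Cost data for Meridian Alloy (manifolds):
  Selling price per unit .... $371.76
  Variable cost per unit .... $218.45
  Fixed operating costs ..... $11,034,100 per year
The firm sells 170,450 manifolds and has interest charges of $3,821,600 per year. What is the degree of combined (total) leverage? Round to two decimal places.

Total contribution margin = 170,450 × $153.31 = $26,131,689.50.
Operating income = contribution − fixed costs = $26,131,689.50 − $11,034,100 = $15,097,589.50. Interest = $3,821,600.00, so EBIT − I = $11,275,989.50.
Degree of total leverage = total CM / (EBIT − interest) = $26,131,689.50 / $11,275,989.50 = 2.3175.

2.32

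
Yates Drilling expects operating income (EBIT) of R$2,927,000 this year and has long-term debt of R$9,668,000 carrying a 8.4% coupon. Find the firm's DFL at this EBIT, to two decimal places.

1.38

Interest = R$812,112.00.
Degree of financial leverage = EBIT / (EBIT − interest) = R$2,927,000 / R$2,114,888.00 = 1.3840.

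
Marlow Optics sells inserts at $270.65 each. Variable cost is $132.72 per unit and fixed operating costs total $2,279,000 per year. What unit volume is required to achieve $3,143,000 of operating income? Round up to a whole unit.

Contribution margin per unit = $270.65 − $132.72 = $137.93.
Units = (FC + target) / CM = ($2,279,000 + $3,143,000) / $137.93 = 39,309.79, so 39,310 inserts.

39,310 inserts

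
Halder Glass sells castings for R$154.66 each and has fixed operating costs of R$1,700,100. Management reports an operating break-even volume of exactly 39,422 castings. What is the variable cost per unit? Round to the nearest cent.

R$111.53

Contribution per unit must be FC / Q = R$1,700,100 / 39,422 = R$43.1257.
Hence VC = price − CM = R$154.66 − R$43.1257 = R$111.53.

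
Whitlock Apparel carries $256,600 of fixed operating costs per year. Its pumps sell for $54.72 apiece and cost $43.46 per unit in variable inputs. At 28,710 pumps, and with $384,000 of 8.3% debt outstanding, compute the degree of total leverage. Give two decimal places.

Total contribution margin = 28,710 × $11.26 = $323,274.60.
Subtracting fixed costs: EBIT = $323,274.60 − $256,600 = $66,674.60. Interest = $31,872.00, so EBIT − I = $34,802.60.
Degree of total leverage = total CM / (EBIT − interest) = $323,274.60 / $34,802.60 = 9.2888.

9.29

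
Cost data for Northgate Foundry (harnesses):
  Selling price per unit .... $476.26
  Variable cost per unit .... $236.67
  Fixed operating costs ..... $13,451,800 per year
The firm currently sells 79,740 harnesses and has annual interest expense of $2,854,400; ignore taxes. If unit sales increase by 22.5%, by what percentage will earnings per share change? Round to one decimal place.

+153.6%

Total contribution margin = 79,740 × $239.59 = $19,104,906.60.
Subtracting fixed costs: EBIT = $19,104,906.60 − $13,451,800 = $5,653,106.60.
Interest = $2,854,400.00, so EBIT − I = $2,798,706.60.
Degree of combined leverage = contribution ÷ (EBIT − I) = $19,104,906.60 ÷ $2,798,706.60 = 6.8263.
EPS therefore changes by 6.8263 × (+22.5%) = +153.6%.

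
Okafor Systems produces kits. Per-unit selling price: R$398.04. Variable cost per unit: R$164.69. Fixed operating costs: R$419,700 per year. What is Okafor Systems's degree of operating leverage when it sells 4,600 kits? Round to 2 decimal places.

1.64

Total contribution margin = 4,600 × R$233.35 = R$1,073,410.00.
Subtracting fixed costs: EBIT = R$1,073,410.00 − R$419,700 = R$653,710.00.
Degree of operating leverage = R$1,073,410.00 / R$653,710.00 = 1.6420.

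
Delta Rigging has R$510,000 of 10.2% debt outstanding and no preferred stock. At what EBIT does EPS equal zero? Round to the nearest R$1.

Annual interest = 10.2% × R$510,000 = R$52,020.00.
Without preferred stock the financial break-even is simply EBIT = interest = R$52,020.00.

R$52,020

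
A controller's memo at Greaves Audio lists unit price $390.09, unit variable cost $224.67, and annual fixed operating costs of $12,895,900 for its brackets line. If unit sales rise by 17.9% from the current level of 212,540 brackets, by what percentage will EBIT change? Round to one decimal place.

At 212,540 units, contribution = 212,540 × $165.42 = $35,158,366.80.
EBIT = $35,158,366.80 − $12,895,900 = $22,262,466.80.
DOL = contribution ÷ EBIT = $35,158,366.80 ÷ $22,262,466.80 = 1.5793.
So EBIT moves 1.5793 × (+17.9%) = +28.3%.

+28.3%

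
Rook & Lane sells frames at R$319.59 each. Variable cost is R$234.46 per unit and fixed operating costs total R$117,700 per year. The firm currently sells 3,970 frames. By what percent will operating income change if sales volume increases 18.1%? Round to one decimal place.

At 3,970 units, contribution = 3,970 × R$85.13 = R$337,966.10.
Operating income = contribution − fixed costs = R$337,966.10 − R$117,700 = R$220,266.10.
DOL = contribution ÷ EBIT = R$337,966.10 ÷ R$220,266.10 = 1.5344.
%ΔEBIT = DOL × %ΔSales = 1.5344 × +18.1% = +27.8%.

+27.8%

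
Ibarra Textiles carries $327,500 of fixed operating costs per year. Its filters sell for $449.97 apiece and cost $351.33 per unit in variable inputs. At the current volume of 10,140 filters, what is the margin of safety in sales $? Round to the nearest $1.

$3,068,726

Contribution margin per unit = $449.97 − $351.33 = $98.64. Break-even units = $327,500 ÷ $98.64 = 3,320.15; break-even revenue = 3,320.15 × $449.97 = $1,493,969.74.
Current sales = 10,140 × $449.97 = $4,562,695.80.
Margin of safety = $4,562,695.80 − $1,493,969.74 = $3,068,726.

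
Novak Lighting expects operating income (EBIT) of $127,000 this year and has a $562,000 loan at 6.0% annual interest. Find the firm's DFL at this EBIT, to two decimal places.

Interest = $33,720.00.
DFL = EBIT ÷ (EBIT − I) = $127,000 ÷ ($127,000 − $33,720.00) = $127,000 ÷ $93,280.00 = 1.3615.

1.36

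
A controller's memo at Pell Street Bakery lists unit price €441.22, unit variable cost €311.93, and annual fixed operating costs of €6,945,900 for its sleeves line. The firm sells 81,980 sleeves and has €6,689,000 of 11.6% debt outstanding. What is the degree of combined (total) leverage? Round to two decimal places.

3.68

At 81,980 units, contribution = 81,980 × €129.29 = €10,599,194.20.
EBIT = €10,599,194.20 − €6,945,900 = €3,653,294.20. Interest = €775,924.00, so EBIT − I = €2,877,370.20.
Degree of total leverage = total CM / (EBIT − interest) = €10,599,194.20 / €2,877,370.20 = 3.6836.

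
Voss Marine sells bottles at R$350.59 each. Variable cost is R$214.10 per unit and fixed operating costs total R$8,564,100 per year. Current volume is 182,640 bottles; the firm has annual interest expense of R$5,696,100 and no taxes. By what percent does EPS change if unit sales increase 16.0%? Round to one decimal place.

At 182,640 units, contribution = 182,640 × R$136.49 = R$24,928,533.60.
Operating income = contribution − fixed costs = R$24,928,533.60 − R$8,564,100 = R$16,364,433.60.
After interest of R$5,696,100.00, pre-tax earnings = R$10,668,333.60.
DCL = total CM / (EBIT − I) = R$24,928,533.60 / R$10,668,333.60 = 2.3367.
%ΔEPS = DCL × %ΔSales = 2.3367 × +16.0% = +37.4%.

+37.4%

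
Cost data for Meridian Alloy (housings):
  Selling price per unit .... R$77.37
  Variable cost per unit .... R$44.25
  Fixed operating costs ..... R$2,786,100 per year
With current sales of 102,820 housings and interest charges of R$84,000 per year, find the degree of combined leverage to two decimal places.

At 102,820 units, contribution = 102,820 × R$33.12 = R$3,405,398.40.
EBIT = R$3,405,398.40 − R$2,786,100 = R$619,298.40. Interest = R$84,000.00, so EBIT − I = R$535,298.40.
Degree of total leverage = total CM / (EBIT − interest) = R$3,405,398.40 / R$535,298.40 = 6.3617.

6.36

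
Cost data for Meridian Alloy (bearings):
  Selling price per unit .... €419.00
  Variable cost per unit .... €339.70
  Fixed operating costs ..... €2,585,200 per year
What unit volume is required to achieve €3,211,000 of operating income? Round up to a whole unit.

73,093 bearings

Contribution margin per unit = €419.00 − €339.70 = €79.30.
Required volume = (fixed costs + target profit) ÷ CM = (€2,585,200 + €3,211,000) ÷ €79.30 = 73,092.06, so 73,093 bearings.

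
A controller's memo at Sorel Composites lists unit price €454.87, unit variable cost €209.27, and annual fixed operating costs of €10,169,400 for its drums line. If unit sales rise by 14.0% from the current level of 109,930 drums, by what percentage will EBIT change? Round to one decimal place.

At 109,930 units, contribution = 109,930 × €245.60 = €26,998,808.00.
Operating income = contribution − fixed costs = €26,998,808.00 − €10,169,400 = €16,829,408.00.
Degree of operating leverage = €26,998,808.00 / €16,829,408.00 = 1.6043.
Operating income changes by 1.6043 × +14.0% = +22.5%.

+22.5%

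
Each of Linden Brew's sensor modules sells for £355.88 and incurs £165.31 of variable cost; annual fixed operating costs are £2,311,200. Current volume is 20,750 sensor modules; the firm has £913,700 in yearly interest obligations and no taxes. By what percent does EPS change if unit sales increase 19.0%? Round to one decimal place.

At 20,750 units, contribution = 20,750 × £190.57 = £3,954,327.50.
Operating income = contribution − fixed costs = £3,954,327.50 − £2,311,200 = £1,643,127.50.
Interest = £913,700.00, so EBIT − I = £729,427.50.
DCL = total CM / (EBIT − I) = £3,954,327.50 / £729,427.50 = 5.4211.
%ΔEPS = DCL × %ΔSales = 5.4211 × +19.0% = +103.0%.

+103.0%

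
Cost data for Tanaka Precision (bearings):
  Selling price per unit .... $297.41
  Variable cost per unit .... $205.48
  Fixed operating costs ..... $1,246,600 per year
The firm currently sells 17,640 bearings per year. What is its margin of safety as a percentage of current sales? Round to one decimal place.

23.1%

Contribution margin per unit = $297.41 − $205.48 = $91.93. Break-even units = $1,246,600 ÷ $91.93 = 13,560.32; break-even revenue = 13,560.32 × $297.41 = $4,032,974.07.
Current sales = 17,640 × $297.41 = $5,246,312.40.
Margin of safety = ($5,246,312.40 − $4,032,974.07) ÷ $5,246,312.40 = 23.1%.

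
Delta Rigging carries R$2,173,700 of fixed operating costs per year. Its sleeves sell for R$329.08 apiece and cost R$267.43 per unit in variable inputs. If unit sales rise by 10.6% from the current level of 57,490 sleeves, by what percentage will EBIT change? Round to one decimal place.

At 57,490 units, contribution = 57,490 × R$61.65 = R$3,544,258.50.
Operating income = contribution − fixed costs = R$3,544,258.50 − R$2,173,700 = R$1,370,558.50.
DOL = contribution ÷ EBIT = R$3,544,258.50 ÷ R$1,370,558.50 = 2.5860.
Operating income changes by 2.5860 × +10.6% = +27.4%.

+27.4%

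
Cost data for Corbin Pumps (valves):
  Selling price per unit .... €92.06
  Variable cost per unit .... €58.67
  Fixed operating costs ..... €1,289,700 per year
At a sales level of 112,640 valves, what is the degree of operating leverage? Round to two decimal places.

1.52

Contribution at this volume is 112,640 × €33.39 = €3,761,049.60.
EBIT = €3,761,049.60 − €1,289,700 = €2,471,349.60.
So DOL = total CM / EBIT = €3,761,049.60 / €2,471,349.60 = 1.5219.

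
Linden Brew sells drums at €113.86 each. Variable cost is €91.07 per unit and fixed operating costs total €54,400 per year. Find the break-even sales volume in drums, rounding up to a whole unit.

Each unit contributes €113.86 − €91.07 = €22.79.
Break-even Q = €54,400 / €22.79 = 2,387.01 → 2,388 drums.

2,388 drums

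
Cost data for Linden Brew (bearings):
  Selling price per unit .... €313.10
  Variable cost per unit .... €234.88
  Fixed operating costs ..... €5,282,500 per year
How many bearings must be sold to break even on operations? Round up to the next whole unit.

67,534 bearings

Contribution margin per unit = €313.10 − €234.88 = €78.22.
Units to break even: €5,282,500 ÷ €78.22 = 67,533.88, rounded up to 67,534.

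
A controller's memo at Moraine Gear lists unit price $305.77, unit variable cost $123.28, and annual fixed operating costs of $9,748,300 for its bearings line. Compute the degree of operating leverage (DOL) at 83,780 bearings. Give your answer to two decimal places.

Total contribution margin = 83,780 × $182.49 = $15,289,012.20.
Subtracting fixed costs: EBIT = $15,289,012.20 − $9,748,300 = $5,540,712.20.
DOL = contribution ÷ EBIT = $15,289,012.20 ÷ $5,540,712.20 = 2.7594.

2.76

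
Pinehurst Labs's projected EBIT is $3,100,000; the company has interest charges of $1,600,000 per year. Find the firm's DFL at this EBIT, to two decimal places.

Annual interest charges come to $1,600,000.00.
DFL = EBIT ÷ (EBIT − I) = $3,100,000 ÷ ($3,100,000 − $1,600,000.00) = $3,100,000 ÷ $1,500,000.00 = 2.0667.

2.07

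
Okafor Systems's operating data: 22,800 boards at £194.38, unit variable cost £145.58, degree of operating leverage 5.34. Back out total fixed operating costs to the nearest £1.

£904,280

At 22,800 units, contribution = 22,800 × £48.80 = £1,112,640.00.
DOL = contribution / EBIT, so EBIT = £1,112,640.00 / 5.34 = £208,359.55.
Fixed costs = CM − EBIT = £1,112,640.00 − £208,359.55 = £904,280.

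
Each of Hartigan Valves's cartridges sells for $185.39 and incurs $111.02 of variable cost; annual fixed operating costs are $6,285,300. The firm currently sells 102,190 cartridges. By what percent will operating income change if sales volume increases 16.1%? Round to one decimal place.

+93.1%

Contribution at this volume is 102,190 × $74.37 = $7,599,870.30.
Subtracting fixed costs: EBIT = $7,599,870.30 − $6,285,300 = $1,314,570.30.
Degree of operating leverage = $7,599,870.30 / $1,314,570.30 = 5.7813.
Operating income changes by 5.7813 × +16.1% = +93.1%.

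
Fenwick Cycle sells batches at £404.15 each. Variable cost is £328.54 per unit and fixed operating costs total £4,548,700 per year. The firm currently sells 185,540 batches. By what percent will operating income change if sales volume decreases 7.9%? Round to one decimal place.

Contribution at this volume is 185,540 × £75.61 = £14,028,679.40.
EBIT = £14,028,679.40 − £4,548,700 = £9,479,979.40.
Degree of operating leverage = £14,028,679.40 / £9,479,979.40 = 1.4798.
So EBIT moves 1.4798 × (-7.9%) = -11.7%.

-11.7%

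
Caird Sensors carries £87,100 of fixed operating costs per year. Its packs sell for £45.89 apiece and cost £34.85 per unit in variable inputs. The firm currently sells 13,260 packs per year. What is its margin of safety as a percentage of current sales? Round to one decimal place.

Contribution margin per unit = £45.89 − £34.85 = £11.04. Break-even units = £87,100 ÷ £11.04 = 7,889.49; break-even revenue = 7,889.49 × £45.89 = £362,048.82.
Actual sales revenue = 13,260 × £45.89 = £608,501.40.
Margin of safety = (£608,501.40 − £362,048.82) ÷ £608,501.40 = 40.5%.

40.5%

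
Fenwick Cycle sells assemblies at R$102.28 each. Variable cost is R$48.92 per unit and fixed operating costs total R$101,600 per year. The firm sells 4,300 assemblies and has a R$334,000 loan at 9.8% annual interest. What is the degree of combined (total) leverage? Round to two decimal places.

2.41

At 4,300 units, contribution = 4,300 × R$53.36 = R$229,448.00.
Subtracting fixed costs: EBIT = R$229,448.00 − R$101,600 = R$127,848.00. Interest = R$32,732.00.
DOL = R$229,448.00 ÷ R$127,848.00 = 1.7947; DFL = R$127,848.00 ÷ R$95,116.00 = 1.3441.
Combined leverage = 1.7947 × 1.3441 = 2.4123.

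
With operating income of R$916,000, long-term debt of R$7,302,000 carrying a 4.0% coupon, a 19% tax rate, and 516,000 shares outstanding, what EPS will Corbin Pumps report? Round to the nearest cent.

R$0.98

Pre-tax income = R$916,000 − R$292,080.00 = R$623,920.00.
Net income = R$623,920.00 × (1 − 0.19) = R$505,375.20.
Per share: R$505,375.20 / 516,000 shares = R$0.98.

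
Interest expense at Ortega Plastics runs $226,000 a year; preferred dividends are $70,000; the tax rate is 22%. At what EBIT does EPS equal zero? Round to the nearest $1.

$315,744

Preferred dividends are paid after tax, so their pre-tax equivalent is $70,000 ÷ (1 − 0.22) = $89,743.59.
EPS = 0 when EBIT covers interest plus the pre-tax preferred burden: $226,000 + $89,743.59 = $315,743.59.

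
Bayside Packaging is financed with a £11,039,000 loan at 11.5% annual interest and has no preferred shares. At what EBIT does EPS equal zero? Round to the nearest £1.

Annual interest = 11.5% × £11,039,000 = £1,269,485.00.
Without preferred stock the financial break-even is simply EBIT = interest = £1,269,485.00.

£1,269,485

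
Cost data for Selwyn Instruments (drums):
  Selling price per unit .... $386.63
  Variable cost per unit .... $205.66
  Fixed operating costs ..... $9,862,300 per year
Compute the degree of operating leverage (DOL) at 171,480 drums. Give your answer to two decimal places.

1.47

At 171,480 units, contribution = 171,480 × $180.97 = $31,032,735.60.
Operating income = contribution − fixed costs = $31,032,735.60 − $9,862,300 = $21,170,435.60.
Degree of operating leverage = $31,032,735.60 / $21,170,435.60 = 1.4659.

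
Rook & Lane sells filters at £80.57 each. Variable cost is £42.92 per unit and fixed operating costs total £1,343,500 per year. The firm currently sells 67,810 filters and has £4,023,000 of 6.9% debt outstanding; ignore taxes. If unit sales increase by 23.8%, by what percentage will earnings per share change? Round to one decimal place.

Contribution at this volume is 67,810 × £37.65 = £2,553,046.50.
Subtracting fixed costs: EBIT = £2,553,046.50 − £1,343,500 = £1,209,546.50.
Interest = £277,587.00, so EBIT − I = £931,959.50.
Degree of combined leverage = contribution ÷ (EBIT − I) = £2,553,046.50 ÷ £931,959.50 = 2.7394.
EPS therefore changes by 2.7394 × (+23.8%) = +65.2%.

+65.2%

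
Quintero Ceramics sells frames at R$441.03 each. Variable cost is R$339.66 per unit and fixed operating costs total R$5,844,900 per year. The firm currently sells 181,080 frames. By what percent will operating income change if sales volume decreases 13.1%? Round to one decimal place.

-19.2%

Contribution at this volume is 181,080 × R$101.37 = R$18,356,079.60.
Subtracting fixed costs: EBIT = R$18,356,079.60 − R$5,844,900 = R$12,511,179.60.
So DOL = total CM / EBIT = R$18,356,079.60 / R$12,511,179.60 = 1.4672.
So EBIT moves 1.4672 × (-13.1%) = -19.2%.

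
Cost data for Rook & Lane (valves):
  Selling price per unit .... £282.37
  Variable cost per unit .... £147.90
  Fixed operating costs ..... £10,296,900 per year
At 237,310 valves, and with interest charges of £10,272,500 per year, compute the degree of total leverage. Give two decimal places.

2.81

Total contribution margin = 237,310 × £134.47 = £31,911,075.70.
Operating income = contribution − fixed costs = £31,911,075.70 − £10,296,900 = £21,614,175.70. Interest = £10,272,500.00.
DOL = £31,911,075.70 ÷ £21,614,175.70 = 1.4764; DFL = £21,614,175.70 ÷ £11,341,675.70 = 1.9057.
DCL = DOL × DFL = 1.4764 × 1.9057 = 2.8136.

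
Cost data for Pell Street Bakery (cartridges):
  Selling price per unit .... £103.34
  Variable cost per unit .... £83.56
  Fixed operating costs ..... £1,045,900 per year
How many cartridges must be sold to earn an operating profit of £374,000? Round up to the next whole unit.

71,785 cartridges

Contribution margin per unit = £103.34 − £83.56 = £19.78.
Required volume = (fixed costs + target profit) ÷ CM = (£1,045,900 + £374,000) ÷ £19.78 = 71,784.63, so 71,785 cartridges.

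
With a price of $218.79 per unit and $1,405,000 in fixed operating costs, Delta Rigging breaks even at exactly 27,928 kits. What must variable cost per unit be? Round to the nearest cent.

Contribution per unit must be FC / Q = $1,405,000 / 27,928 = $50.3079.
Hence VC = price − CM = $218.79 − $50.3079 = $168.48.

$168.48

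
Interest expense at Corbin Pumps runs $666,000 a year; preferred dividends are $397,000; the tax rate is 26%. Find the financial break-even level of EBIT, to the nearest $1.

$1,202,486

Preferred dividends are paid after tax, so their pre-tax equivalent is $397,000 ÷ (1 − 0.26) = $536,486.49.
EPS = 0 when EBIT covers interest plus the pre-tax preferred burden: $666,000 + $536,486.49 = $1,202,486.49.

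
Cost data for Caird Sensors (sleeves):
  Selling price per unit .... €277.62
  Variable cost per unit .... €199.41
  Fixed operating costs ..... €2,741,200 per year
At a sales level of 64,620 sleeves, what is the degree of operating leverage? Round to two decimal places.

At 64,620 units, contribution = 64,620 × €78.21 = €5,053,930.20.
EBIT = €5,053,930.20 − €2,741,200 = €2,312,730.20.
DOL = contribution ÷ EBIT = €5,053,930.20 ÷ €2,312,730.20 = 2.1853.

2.19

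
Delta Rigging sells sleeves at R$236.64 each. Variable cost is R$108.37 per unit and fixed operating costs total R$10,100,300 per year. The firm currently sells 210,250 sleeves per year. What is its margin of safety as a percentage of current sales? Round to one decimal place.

Each unit contributes R$236.64 − R$108.37 = R$128.27. Break-even units = R$10,100,300 ÷ R$128.27 = 78,742.50; break-even revenue = 78,742.50 × R$236.64 = R$18,633,624.32.
Actual sales revenue = 210,250 × R$236.64 = R$49,753,560.00.
Margin of safety = (R$49,753,560.00 − R$18,633,624.32) ÷ R$49,753,560.00 = 62.5%.

62.5%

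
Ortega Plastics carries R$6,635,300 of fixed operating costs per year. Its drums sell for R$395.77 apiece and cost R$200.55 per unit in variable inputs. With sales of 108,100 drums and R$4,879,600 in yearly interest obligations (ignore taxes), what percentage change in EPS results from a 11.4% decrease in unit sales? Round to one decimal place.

-25.1%

Total contribution margin = 108,100 × R$195.22 = R$21,103,282.00.
Subtracting fixed costs: EBIT = R$21,103,282.00 − R$6,635,300 = R$14,467,982.00.
Interest = R$4,879,600.00, so EBIT − I = R$9,588,382.00.
DCL = total CM / (EBIT − I) = R$21,103,282.00 / R$9,588,382.00 = 2.2009.
%ΔEPS = DCL × %ΔSales = 2.2009 × -11.4% = -25.1%.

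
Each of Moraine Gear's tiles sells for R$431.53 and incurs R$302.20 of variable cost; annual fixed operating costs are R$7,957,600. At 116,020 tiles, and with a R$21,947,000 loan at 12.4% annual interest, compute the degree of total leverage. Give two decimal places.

3.47

Total contribution margin = 116,020 × R$129.33 = R$15,004,866.60.
Subtracting fixed costs: EBIT = R$15,004,866.60 − R$7,957,600 = R$7,047,266.60. Interest = R$2,721,428.00.
DOL = R$15,004,866.60 ÷ R$7,047,266.60 = 2.1292; DFL = R$7,047,266.60 ÷ R$4,325,838.60 = 1.6291.
DCL = DOL × DFL = 2.1292 × 1.6291 = 3.4687.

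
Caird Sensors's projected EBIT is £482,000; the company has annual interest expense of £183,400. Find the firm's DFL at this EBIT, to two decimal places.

Interest = £183,400.00.
Degree of financial leverage = EBIT / (EBIT − interest) = £482,000 / £298,600.00 = 1.6142.

1.61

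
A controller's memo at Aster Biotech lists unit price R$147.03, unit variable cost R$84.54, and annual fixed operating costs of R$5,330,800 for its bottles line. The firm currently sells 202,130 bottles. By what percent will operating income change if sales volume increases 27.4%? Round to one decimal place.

Contribution at this volume is 202,130 × R$62.49 = R$12,631,103.70.
EBIT = R$12,631,103.70 − R$5,330,800 = R$7,300,303.70.
Degree of operating leverage = R$12,631,103.70 / R$7,300,303.70 = 1.7302.
%ΔEBIT = DOL × %ΔSales = 1.7302 × +27.4% = +47.4%.

+47.4%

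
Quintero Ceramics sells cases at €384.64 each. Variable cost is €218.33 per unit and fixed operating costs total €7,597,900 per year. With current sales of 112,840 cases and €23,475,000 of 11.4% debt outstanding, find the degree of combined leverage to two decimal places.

2.21

At 112,840 units, contribution = 112,840 × €166.31 = €18,766,420.40.
EBIT = €18,766,420.40 − €7,597,900 = €11,168,520.40. Interest = €2,676,150.00, so EBIT − I = €8,492,370.40.
Degree of total leverage = total CM / (EBIT − interest) = €18,766,420.40 / €8,492,370.40 = 2.2098.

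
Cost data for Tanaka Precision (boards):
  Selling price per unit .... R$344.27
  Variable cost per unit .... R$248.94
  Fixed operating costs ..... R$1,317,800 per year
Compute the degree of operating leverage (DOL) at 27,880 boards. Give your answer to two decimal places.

Total contribution margin = 27,880 × R$95.33 = R$2,657,800.40.
EBIT = R$2,657,800.40 − R$1,317,800 = R$1,340,000.40.
So DOL = total CM / EBIT = R$2,657,800.40 / R$1,340,000.40 = 1.9834.

1.98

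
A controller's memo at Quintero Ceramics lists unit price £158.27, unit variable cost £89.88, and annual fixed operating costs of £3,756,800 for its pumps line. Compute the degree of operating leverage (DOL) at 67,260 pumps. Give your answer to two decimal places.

At 67,260 units, contribution = 67,260 × £68.39 = £4,599,911.40.
EBIT = £4,599,911.40 − £3,756,800 = £843,111.40.
Degree of operating leverage = £4,599,911.40 / £843,111.40 = 5.4559.

5.46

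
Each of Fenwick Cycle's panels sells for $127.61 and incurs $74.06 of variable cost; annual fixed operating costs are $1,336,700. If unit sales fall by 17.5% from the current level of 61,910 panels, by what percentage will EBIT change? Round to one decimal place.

-29.3%

Contribution at this volume is 61,910 × $53.55 = $3,315,280.50.
Subtracting fixed costs: EBIT = $3,315,280.50 − $1,336,700 = $1,978,580.50.
Degree of operating leverage = $3,315,280.50 / $1,978,580.50 = 1.6756.
Operating income changes by 1.6756 × -17.5% = -29.3%.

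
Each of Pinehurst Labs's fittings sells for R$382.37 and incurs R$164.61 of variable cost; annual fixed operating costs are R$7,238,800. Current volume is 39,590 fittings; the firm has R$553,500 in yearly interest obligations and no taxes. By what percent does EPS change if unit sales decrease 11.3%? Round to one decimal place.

-117.5%

At 39,590 units, contribution = 39,590 × R$217.76 = R$8,621,118.40.
Subtracting fixed costs: EBIT = R$8,621,118.40 − R$7,238,800 = R$1,382,318.40.
Interest = R$553,500.00, so EBIT − I = R$828,818.40.
DCL = total CM / (EBIT − I) = R$8,621,118.40 / R$828,818.40 = 10.4017.
EPS therefore changes by 10.4017 × (-11.3%) = -117.5%.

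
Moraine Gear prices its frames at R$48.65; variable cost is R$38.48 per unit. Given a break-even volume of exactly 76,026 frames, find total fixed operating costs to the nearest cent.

Unit CM = price − variable cost = R$48.65 − R$38.48 = R$10.17.
Since BE = FC / CM, FC = 76,026 × R$10.17 = R$773,184.42.

R$773,184.42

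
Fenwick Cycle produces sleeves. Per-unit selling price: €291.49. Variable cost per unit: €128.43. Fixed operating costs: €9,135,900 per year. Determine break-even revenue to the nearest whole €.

€16,331,556

CM per unit = €291.49 − €128.43 = €163.06; CM ratio = €163.06 / €291.49 = 0.5594.
Break-even revenue = fixed costs × price ÷ CM = €9,135,900 × €291.49 ÷ €163.06 = €16,331,556.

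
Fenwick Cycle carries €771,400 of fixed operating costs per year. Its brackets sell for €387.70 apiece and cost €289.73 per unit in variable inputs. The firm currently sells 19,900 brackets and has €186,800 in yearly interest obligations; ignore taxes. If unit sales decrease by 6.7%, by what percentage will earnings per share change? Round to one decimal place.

Contribution at this volume is 19,900 × €97.97 = €1,949,603.00.
Subtracting fixed costs: EBIT = €1,949,603.00 − €771,400 = €1,178,203.00.
After interest of €186,800.00, pre-tax earnings = €991,403.00.
Degree of combined leverage = contribution ÷ (EBIT − I) = €1,949,603.00 ÷ €991,403.00 = 1.9665.
%ΔEPS = DCL × %ΔSales = 1.9665 × -6.7% = -13.2%.

-13.2%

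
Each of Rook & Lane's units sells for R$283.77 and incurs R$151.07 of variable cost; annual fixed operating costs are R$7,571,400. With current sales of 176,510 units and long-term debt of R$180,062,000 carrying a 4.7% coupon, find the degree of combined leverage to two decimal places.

3.17

Contribution at this volume is 176,510 × R$132.70 = R$23,422,877.00.
EBIT = R$23,422,877.00 − R$7,571,400 = R$15,851,477.00. Interest = R$8,462,914.00.
DOL = R$23,422,877.00 ÷ R$15,851,477.00 = 1.4776; DFL = R$15,851,477.00 ÷ R$7,388,563.00 = 2.1454.
DCL = DOL × DFL = 1.4776 × 2.1454 = 3.1700.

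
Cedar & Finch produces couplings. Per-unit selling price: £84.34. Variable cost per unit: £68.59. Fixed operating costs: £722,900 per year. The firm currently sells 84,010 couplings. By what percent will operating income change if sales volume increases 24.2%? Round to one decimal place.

+53.3%

Contribution at this volume is 84,010 × £15.75 = £1,323,157.50.
Subtracting fixed costs: EBIT = £1,323,157.50 − £722,900 = £600,257.50.
So DOL = total CM / EBIT = £1,323,157.50 / £600,257.50 = 2.2043.
Operating income changes by 2.2043 × +24.2% = +53.3%.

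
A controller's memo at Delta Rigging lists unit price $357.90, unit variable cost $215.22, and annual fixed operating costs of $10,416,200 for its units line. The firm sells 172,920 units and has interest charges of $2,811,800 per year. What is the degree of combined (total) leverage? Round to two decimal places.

2.16

Contribution at this volume is 172,920 × $142.68 = $24,672,225.60.
Operating income = contribution − fixed costs = $24,672,225.60 − $10,416,200 = $14,256,025.60. Interest = $2,811,800.00.
DOL = $24,672,225.60 ÷ $14,256,025.60 = 1.7307; DFL = $14,256,025.60 ÷ $11,444,225.60 = 1.2457.
DCL = DOL × DFL = 1.7307 × 1.2457 = 2.1559.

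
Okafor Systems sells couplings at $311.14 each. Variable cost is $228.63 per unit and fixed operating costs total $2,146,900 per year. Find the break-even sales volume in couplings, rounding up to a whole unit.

26,020 couplings

Unit CM = price − variable cost = $311.14 − $228.63 = $82.51.
Break-even volume = fixed costs ÷ CM per unit = $2,146,900 ÷ $82.51 = 26,019.88, so 26,020 couplings.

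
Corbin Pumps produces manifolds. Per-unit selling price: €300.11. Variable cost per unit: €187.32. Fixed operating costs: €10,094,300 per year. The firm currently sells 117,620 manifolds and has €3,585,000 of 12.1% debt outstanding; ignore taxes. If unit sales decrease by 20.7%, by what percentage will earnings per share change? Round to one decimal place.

At 117,620 units, contribution = 117,620 × €112.79 = €13,266,359.80.
EBIT = €13,266,359.80 − €10,094,300 = €3,172,059.80.
Interest = €433,785.00, so EBIT − I = €2,738,274.80.
Degree of combined leverage = contribution ÷ (EBIT − I) = €13,266,359.80 ÷ €2,738,274.80 = 4.8448.
%ΔEPS = DCL × %ΔSales = 4.8448 × -20.7% = -100.3%.

-100.3%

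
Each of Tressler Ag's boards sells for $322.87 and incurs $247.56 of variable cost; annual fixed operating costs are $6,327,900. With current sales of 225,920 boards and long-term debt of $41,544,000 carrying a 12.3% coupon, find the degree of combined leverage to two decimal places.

Total contribution margin = 225,920 × $75.31 = $17,014,035.20.
EBIT = $17,014,035.20 − $6,327,900 = $10,686,135.20. Interest = $5,109,912.00, so EBIT − I = $5,576,223.20.
Degree of total leverage = total CM / (EBIT − interest) = $17,014,035.20 / $5,576,223.20 = 3.0512.

3.05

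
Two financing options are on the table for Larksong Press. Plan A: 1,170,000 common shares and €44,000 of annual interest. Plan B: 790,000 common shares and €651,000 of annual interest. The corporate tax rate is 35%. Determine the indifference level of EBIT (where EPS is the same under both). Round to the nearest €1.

At indifference, (EBIT − 44,000)(1 − t)/1,170,000 = (EBIT − 651,000)(1 − t)/790,000.
The (1 − t) factor cancels: (EBIT − 44,000) × 790,000 = (EBIT − 651,000) × 1,170,000.
Solving, EBIT = (651,000·1,170,000 − 44,000·790,000) / (1,170,000 − 790,000) = 726,910,000,000 / 380,000 = 1,912,921.05.

€1,912,921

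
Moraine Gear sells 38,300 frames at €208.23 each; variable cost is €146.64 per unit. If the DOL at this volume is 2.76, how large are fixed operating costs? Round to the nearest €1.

Total contribution margin = 38,300 × €61.59 = €2,358,897.00.
DOL = contribution / EBIT, so EBIT = €2,358,897.00 / 2.76 = €854,672.83.
Fixed costs = CM − EBIT = €2,358,897.00 − €854,672.83 = €1,504,224.

€1,504,224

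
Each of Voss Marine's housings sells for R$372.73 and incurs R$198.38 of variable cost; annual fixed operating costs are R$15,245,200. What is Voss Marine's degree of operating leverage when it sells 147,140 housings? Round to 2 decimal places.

Total contribution margin = 147,140 × R$174.35 = R$25,653,859.00.
Subtracting fixed costs: EBIT = R$25,653,859.00 − R$15,245,200 = R$10,408,659.00.
So DOL = total CM / EBIT = R$25,653,859.00 / R$10,408,659.00 = 2.4647.

2.46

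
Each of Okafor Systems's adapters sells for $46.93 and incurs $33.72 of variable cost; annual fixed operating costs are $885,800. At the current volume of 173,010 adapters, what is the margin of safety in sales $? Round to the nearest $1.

Contribution margin per unit = $46.93 − $33.72 = $13.21. Break-even units = $885,800 ÷ $13.21 = 67,055.26; break-even revenue = 67,055.26 × $46.93 = $3,146,903.41.
Actual sales revenue = 173,010 × $46.93 = $8,119,359.30.
Margin of safety = $8,119,359.30 − $3,146,903.41 = $4,972,456.

$4,972,456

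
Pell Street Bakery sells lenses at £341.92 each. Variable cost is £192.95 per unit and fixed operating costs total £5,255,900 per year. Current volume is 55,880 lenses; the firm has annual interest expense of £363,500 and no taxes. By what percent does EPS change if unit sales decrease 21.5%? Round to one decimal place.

At 55,880 units, contribution = 55,880 × £148.97 = £8,324,443.60.
Operating income = contribution − fixed costs = £8,324,443.60 − £5,255,900 = £3,068,543.60.
Interest = £363,500.00, so EBIT − I = £2,705,043.60.
DCL = total CM / (EBIT − I) = £8,324,443.60 / £2,705,043.60 = 3.0774.
EPS therefore changes by 3.0774 × (-21.5%) = -66.2%.

-66.2%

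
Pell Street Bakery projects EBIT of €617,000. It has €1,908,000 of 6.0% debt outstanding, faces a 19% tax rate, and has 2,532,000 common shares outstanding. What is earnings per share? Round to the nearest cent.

Pre-tax income = €617,000 − €114,480.00 = €502,520.00.
After tax at 19%: net income = €502,520.00 × 0.81 = €407,041.20.
EPS = €407,041.20 ÷ 2,532,000 = €0.16.

€0.16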